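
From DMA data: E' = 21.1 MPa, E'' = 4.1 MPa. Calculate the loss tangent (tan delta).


tan delta = E'' / E'
= 4.1 / 21.1
= 0.1943

tan delta = 0.1943


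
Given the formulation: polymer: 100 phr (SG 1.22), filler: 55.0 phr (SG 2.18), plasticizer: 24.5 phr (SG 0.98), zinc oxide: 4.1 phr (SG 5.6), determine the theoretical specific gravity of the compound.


Sum of weights = 183.6
Volume contributions:
  polymer: 100/1.22 = 81.9672
  filler: 55.0/2.18 = 25.2294
  plasticizer: 24.5/0.98 = 25.0000
  zinc oxide: 4.1/5.6 = 0.7321
Sum of volumes = 132.9287
SG = 183.6 / 132.9287 = 1.381

SG = 1.381


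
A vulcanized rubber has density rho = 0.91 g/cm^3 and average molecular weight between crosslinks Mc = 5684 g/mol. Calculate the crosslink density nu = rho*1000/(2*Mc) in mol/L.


nu = rho * 1000 / (2 * Mc)
nu = 0.91 * 1000 / (2 * 5684)
nu = 910.0 / 11368
nu = 0.0800 mol/L

0.0800 mol/L


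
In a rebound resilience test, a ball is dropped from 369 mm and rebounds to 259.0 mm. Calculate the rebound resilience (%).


Resilience = h_rebound / h_drop * 100
= 259.0 / 369 * 100
= 70.2%

70.2%


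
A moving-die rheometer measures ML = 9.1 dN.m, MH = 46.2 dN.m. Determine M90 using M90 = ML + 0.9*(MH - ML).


M90 = ML + 0.9 * (MH - ML)
M90 = 9.1 + 0.9 * (46.2 - 9.1)
M90 = 9.1 + 0.9 * 37.1
M90 = 42.49 dN.m

42.49 dN.m


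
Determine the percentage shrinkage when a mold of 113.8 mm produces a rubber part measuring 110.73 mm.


Shrinkage = (mold - part) / mold * 100
= (113.8 - 110.73) / 113.8 * 100
= 3.07 / 113.8 * 100
= 2.7%

2.7%


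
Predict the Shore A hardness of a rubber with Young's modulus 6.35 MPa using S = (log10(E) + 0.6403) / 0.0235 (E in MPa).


log10(E) = 0.0235*S - 0.6403  =>  S = (log10(E) + 0.6403) / 0.0235
log10(6.35) = 0.802774
S = (0.802774 + 0.6403) / 0.0235 = 1.443074 / 0.0235
S = 61.4

Shore A = 61.4


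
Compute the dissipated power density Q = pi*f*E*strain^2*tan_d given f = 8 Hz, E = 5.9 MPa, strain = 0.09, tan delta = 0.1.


Q = pi * f * E * strain^2 * tan_d
= pi * 8 * 5.9 * 0.09^2 * 0.1
= pi * 8 * 5.9 * 0.0081 * 0.1
= 0.1201

Q = 0.1201


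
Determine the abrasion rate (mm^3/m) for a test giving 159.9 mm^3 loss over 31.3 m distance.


Rate = volume_loss / distance
= 159.9 / 31.3
= 5.109 mm^3/m

5.109 mm^3/m


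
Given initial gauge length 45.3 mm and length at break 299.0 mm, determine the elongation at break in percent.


Elongation = (Lf - L0) / L0 * 100
= (299.0 - 45.3) / 45.3 * 100
= 253.7 / 45.3 * 100
= 560.0%

560.0%


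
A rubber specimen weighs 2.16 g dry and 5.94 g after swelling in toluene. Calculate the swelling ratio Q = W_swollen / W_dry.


Q = W_swollen / W_dry
Q = 5.94 / 2.16
Q = 2.75

Q = 2.75


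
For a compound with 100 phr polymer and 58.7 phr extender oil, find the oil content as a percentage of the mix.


Oil % = oil / (100 + oil) * 100
= 58.7 / (100 + 58.7) * 100
= 58.7 / 158.7 * 100
= 36.99%

36.99%


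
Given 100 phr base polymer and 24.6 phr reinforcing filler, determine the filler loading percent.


Filler % = filler / (rubber + filler) * 100
= 24.6 / (100 + 24.6) * 100
= 24.6 / 124.6 * 100
= 19.74%

19.74%


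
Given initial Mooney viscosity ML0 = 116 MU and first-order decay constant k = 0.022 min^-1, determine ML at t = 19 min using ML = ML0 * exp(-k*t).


ML = ML0 * exp(-k * t)
ML = 116 * exp(-0.022 * 19)
ML = 116 * 0.6584
ML = 76.37 MU

76.37 MU


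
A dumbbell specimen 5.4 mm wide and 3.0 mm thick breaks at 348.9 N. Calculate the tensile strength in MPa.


Area = width * thickness = 5.4 * 3.0 = 16.2 mm^2
TS = force / area = 348.9 / 16.2 = 21.54 MPa

21.54 MPa


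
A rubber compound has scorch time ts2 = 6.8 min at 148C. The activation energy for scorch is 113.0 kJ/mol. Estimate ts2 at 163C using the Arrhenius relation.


Convert temperatures: T1 = 148 + 273.15 = 421.15 K, T2 = 163 + 273.15 = 436.15 K
ts2_new = 6.8 * exp(113000 / 8.314 * (1/436.15 - 1/421.15))
1/T2 - 1/T1 = -8.1662e-05
ts2_new = 2.24 min

2.24 min


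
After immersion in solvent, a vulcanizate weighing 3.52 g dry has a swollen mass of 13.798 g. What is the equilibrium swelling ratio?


Q = W_swollen / W_dry
Q = 13.798 / 3.52
Q = 3.92

Q = 3.92


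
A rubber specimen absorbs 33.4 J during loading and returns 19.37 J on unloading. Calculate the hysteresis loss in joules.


Hysteresis loss = loading - unloading
= 33.4 - 19.37
= 14.03 J

14.03 J


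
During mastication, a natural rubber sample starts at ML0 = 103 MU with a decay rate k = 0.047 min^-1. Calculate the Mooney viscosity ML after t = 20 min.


ML = ML0 * exp(-k * t)
ML = 103 * exp(-0.047 * 20)
ML = 103 * 0.3906
ML = 40.23 MU

40.23 MU


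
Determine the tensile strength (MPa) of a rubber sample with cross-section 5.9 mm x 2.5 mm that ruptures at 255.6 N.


Area = width * thickness = 5.9 * 2.5 = 14.75 mm^2
TS = force / area = 255.6 / 14.75 = 17.33 MPa

17.33 MPa


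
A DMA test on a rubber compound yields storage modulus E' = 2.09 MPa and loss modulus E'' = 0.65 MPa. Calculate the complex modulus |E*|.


|E*| = sqrt(E'^2 + E''^2)
= sqrt(2.09^2 + 0.65^2)
= sqrt(4.3681 + 0.4225)
= 2.189 MPa

2.189 MPa


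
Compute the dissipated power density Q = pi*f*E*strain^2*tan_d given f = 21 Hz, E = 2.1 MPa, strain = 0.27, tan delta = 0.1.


Q = pi * f * E * strain^2 * tan_d
= pi * 21 * 2.1 * 0.27^2 * 0.1
= pi * 21 * 2.1 * 0.0729 * 0.1
= 1.0100

Q = 1.0100


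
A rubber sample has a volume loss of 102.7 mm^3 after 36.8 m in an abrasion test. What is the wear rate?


Rate = volume_loss / distance
= 102.7 / 36.8
= 2.791 mm^3/m

2.791 mm^3/m


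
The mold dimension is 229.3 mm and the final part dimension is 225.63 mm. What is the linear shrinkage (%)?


Shrinkage = (mold - part) / mold * 100
= (229.3 - 225.63) / 229.3 * 100
= 3.67 / 229.3 * 100
= 1.6%

1.6%


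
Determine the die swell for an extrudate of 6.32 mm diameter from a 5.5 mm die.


Die swell ratio = D_extrudate / D_die
= 6.32 / 5.5
= 1.149

Die swell = 1.149


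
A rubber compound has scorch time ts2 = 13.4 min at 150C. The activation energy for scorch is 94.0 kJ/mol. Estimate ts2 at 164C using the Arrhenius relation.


Convert temperatures: T1 = 150 + 273.15 = 423.15 K, T2 = 164 + 273.15 = 437.15 K
ts2_new = 13.4 * exp(94000 / 8.314 * (1/437.15 - 1/423.15))
1/T2 - 1/T1 = -7.5684e-05
ts2_new = 5.69 min

5.69 min


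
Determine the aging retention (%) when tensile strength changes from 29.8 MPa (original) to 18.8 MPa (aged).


Retention = aged / original * 100
= 18.8 / 29.8 * 100
= 63.1%

63.1%


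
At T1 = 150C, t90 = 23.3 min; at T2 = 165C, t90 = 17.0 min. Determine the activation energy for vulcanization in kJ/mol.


T1 = 423.15 K, T2 = 438.15 K
1/T1 - 1/T2 = 8.0905e-05
ln(t1/t2) = ln(23.3/17.0) = 0.3152
Ea = 8.314 * 0.3152 / 8.0905e-05 = 32394.9463 J/mol
Ea = 32.39 kJ/mol

32.39 kJ/mol


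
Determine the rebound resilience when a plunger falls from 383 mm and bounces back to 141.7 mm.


Resilience = h_rebound / h_drop * 100
= 141.7 / 383 * 100
= 37.0%

37.0%


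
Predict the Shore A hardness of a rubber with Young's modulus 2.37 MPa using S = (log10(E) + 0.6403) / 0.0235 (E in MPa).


log10(E) = 0.0235*S - 0.6403  =>  S = (log10(E) + 0.6403) / 0.0235
log10(2.37) = 0.374748
S = (0.374748 + 0.6403) / 0.0235 = 1.015048 / 0.0235
S = 43.2

Shore A = 43.2


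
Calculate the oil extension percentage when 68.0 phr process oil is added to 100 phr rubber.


Oil % = oil / (100 + oil) * 100
= 68.0 / (100 + 68.0) * 100
= 68.0 / 168.0 * 100
= 40.48%

40.48%


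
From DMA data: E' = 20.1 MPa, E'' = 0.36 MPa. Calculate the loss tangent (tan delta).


tan delta = E'' / E'
= 0.36 / 20.1
= 0.0179

tan delta = 0.0179


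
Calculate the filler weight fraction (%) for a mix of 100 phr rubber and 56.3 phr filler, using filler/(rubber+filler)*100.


Filler % = filler / (rubber + filler) * 100
= 56.3 / (100 + 56.3) * 100
= 56.3 / 156.3 * 100
= 36.02%

36.02%


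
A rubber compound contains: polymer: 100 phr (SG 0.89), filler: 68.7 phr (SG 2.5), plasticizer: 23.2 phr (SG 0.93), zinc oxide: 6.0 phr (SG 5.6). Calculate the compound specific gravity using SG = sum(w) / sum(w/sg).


Sum of weights = 197.9
Volume contributions:
  polymer: 100/0.89 = 112.3596
  filler: 68.7/2.5 = 27.4800
  plasticizer: 23.2/0.93 = 24.9462
  zinc oxide: 6.0/5.6 = 1.0714
Sum of volumes = 165.8572
SG = 197.9 / 165.8572 = 1.193

SG = 1.193


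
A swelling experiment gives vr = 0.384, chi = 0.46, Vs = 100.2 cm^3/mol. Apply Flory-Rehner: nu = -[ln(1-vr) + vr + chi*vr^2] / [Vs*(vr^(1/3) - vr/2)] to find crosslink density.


ln(1 - vr) = ln(1 - 0.384) = -0.4845
Numerator = -((-0.4845) + 0.384 + 0.46 * 0.384^2) = 0.0327
Denominator = 100.2 * (0.384^(1/3) - 0.384/2) = 53.5918
nu = 0.0327 / 53.5918 = 6.0977e-04 mol/cm^3

6.0977e-04 mol/cm^3


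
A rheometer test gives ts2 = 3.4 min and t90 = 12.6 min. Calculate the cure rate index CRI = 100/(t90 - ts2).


CRI = 100 / (t90 - ts2)
= 100 / (12.6 - 3.4)
= 100 / 9.2
= 10.87 min^-1

10.87 min^-1


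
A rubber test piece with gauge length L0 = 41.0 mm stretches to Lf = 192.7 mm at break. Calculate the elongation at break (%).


Elongation = (Lf - L0) / L0 * 100
= (192.7 - 41.0) / 41.0 * 100
= 151.7 / 41.0 * 100
= 370.0%

370.0%


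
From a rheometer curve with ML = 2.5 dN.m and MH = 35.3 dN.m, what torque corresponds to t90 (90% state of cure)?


M90 = ML + 0.9 * (MH - ML)
M90 = 2.5 + 0.9 * (35.3 - 2.5)
M90 = 2.5 + 0.9 * 32.8
M90 = 32.02 dN.m

32.02 dN.m


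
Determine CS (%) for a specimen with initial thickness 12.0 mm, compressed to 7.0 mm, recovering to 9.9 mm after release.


CS = (t0 - recovered) / (t0 - ts) * 100
= (12.0 - 9.9) / (12.0 - 7.0) * 100
= 2.1 / 5.0 * 100
= 42.0%

42.0%


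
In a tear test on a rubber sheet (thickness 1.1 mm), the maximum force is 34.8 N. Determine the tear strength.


Tear strength = force / thickness
= 34.8 / 1.1
= 31.64 N/mm

31.64 N/mm


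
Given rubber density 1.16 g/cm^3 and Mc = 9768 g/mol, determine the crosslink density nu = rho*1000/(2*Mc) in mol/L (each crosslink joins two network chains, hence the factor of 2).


nu = rho * 1000 / (2 * Mc)
nu = 1.16 * 1000 / (2 * 9768)
nu = 1160.0 / 19536
nu = 0.0594 mol/L

0.0594 mol/L


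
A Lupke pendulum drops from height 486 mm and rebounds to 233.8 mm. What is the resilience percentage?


Resilience = h_rebound / h_drop * 100
= 233.8 / 486 * 100
= 48.1%

48.1%


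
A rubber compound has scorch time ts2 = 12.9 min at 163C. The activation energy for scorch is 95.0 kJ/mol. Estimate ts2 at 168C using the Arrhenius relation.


Convert temperatures: T1 = 163 + 273.15 = 436.15 K, T2 = 168 + 273.15 = 441.15 K
ts2_new = 12.9 * exp(95000 / 8.314 * (1/441.15 - 1/436.15))
1/T2 - 1/T1 = -2.5987e-05
ts2_new = 9.59 min

9.59 min


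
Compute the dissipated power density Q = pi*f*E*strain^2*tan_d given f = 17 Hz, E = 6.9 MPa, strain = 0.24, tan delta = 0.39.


Q = pi * f * E * strain^2 * tan_d
= pi * 17 * 6.9 * 0.24^2 * 0.39
= pi * 17 * 6.9 * 0.0576 * 0.39
= 8.2782

Q = 8.2782


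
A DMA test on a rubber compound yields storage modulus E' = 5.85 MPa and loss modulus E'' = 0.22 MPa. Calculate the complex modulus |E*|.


|E*| = sqrt(E'^2 + E''^2)
= sqrt(5.85^2 + 0.22^2)
= sqrt(34.2225 + 0.0484)
= 5.854 MPa

5.854 MPa


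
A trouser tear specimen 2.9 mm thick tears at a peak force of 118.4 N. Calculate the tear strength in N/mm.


Tear strength = force / thickness
= 118.4 / 2.9
= 40.83 N/mm

40.83 N/mm


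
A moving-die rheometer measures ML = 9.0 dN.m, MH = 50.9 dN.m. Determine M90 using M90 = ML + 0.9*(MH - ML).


M90 = ML + 0.9 * (MH - ML)
M90 = 9.0 + 0.9 * (50.9 - 9.0)
M90 = 9.0 + 0.9 * 41.9
M90 = 46.71 dN.m

46.71 dN.m


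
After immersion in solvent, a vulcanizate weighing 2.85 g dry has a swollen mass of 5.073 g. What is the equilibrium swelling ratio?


Q = W_swollen / W_dry
Q = 5.073 / 2.85
Q = 1.78

Q = 1.78


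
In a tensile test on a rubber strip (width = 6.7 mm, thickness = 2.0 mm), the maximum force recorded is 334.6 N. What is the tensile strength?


Area = width * thickness = 6.7 * 2.0 = 13.4 mm^2
TS = force / area = 334.6 / 13.4 = 24.97 MPa

24.97 MPa


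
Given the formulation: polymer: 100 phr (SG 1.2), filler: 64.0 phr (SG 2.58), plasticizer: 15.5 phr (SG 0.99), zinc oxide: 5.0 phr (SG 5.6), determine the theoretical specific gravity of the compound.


Sum of weights = 184.5
Volume contributions:
  polymer: 100/1.2 = 83.3333
  filler: 64.0/2.58 = 24.8062
  plasticizer: 15.5/0.99 = 15.6566
  zinc oxide: 5.0/5.6 = 0.8929
Sum of volumes = 124.6890
SG = 184.5 / 124.6890 = 1.48

SG = 1.48


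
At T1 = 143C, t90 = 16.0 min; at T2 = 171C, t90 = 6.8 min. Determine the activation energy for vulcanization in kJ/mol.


T1 = 416.15 K, T2 = 444.15 K
1/T1 - 1/T2 = 1.5149e-04
ln(t1/t2) = ln(16.0/6.8) = 0.8557
Ea = 8.314 * 0.8557 / 1.5149e-04 = 46960.8431 J/mol
Ea = 46.96 kJ/mol

46.96 kJ/mol


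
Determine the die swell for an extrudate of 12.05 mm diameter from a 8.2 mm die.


Die swell ratio = D_extrudate / D_die
= 12.05 / 8.2
= 1.47

Die swell = 1.47


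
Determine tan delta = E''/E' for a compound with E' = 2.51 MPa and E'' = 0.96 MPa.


tan delta = E'' / E'
= 0.96 / 2.51
= 0.3825

tan delta = 0.3825


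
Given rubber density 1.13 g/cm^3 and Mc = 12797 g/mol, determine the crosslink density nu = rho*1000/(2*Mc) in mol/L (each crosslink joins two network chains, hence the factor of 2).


nu = rho * 1000 / (2 * Mc)
nu = 1.13 * 1000 / (2 * 12797)
nu = 1130.0 / 25594
nu = 0.0442 mol/L

0.0442 mol/L


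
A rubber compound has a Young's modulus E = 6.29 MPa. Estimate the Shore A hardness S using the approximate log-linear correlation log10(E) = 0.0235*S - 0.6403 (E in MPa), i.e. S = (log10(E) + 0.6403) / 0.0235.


log10(E) = 0.0235*S - 0.6403  =>  S = (log10(E) + 0.6403) / 0.0235
log10(6.29) = 0.798651
S = (0.798651 + 0.6403) / 0.0235 = 1.438951 / 0.0235
S = 61.2

Shore A = 61.2


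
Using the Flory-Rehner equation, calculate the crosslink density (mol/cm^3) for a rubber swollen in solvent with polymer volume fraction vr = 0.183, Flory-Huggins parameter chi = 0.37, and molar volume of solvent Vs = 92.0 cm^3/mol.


ln(1 - vr) = ln(1 - 0.183) = -0.2021
Numerator = -((-0.2021) + 0.183 + 0.37 * 0.183^2) = 0.0067
Denominator = 92.0 * (0.183^(1/3) - 0.183/2) = 43.8142
nu = 0.0067 / 43.8142 = 1.5349e-04 mol/cm^3

1.5349e-04 mol/cm^3


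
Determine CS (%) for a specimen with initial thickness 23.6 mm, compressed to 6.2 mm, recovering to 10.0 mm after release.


CS = (t0 - recovered) / (t0 - ts) * 100
= (23.6 - 10.0) / (23.6 - 6.2) * 100
= 13.6 / 17.4 * 100
= 78.2%

78.2%


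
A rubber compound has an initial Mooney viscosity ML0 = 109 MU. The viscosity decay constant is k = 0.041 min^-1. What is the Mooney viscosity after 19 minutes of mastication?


ML = ML0 * exp(-k * t)
ML = 109 * exp(-0.041 * 19)
ML = 109 * 0.4589
ML = 50.02 MU

50.02 MU


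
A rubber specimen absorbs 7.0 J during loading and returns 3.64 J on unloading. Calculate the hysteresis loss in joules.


Hysteresis loss = loading - unloading
= 7.0 - 3.64
= 3.36 J

3.36 J


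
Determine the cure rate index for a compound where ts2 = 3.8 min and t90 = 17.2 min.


CRI = 100 / (t90 - ts2)
= 100 / (17.2 - 3.8)
= 100 / 13.4
= 7.46 min^-1

7.46 min^-1


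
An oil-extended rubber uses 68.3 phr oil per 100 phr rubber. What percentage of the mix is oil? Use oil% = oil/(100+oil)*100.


Oil % = oil / (100 + oil) * 100
= 68.3 / (100 + 68.3) * 100
= 68.3 / 168.3 * 100
= 40.58%

40.58%


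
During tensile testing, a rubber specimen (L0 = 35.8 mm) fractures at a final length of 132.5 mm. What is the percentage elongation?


Elongation = (Lf - L0) / L0 * 100
= (132.5 - 35.8) / 35.8 * 100
= 96.7 / 35.8 * 100
= 270.1%

270.1%


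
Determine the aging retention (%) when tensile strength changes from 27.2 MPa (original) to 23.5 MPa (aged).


Retention = aged / original * 100
= 23.5 / 27.2 * 100
= 86.4%

86.4%


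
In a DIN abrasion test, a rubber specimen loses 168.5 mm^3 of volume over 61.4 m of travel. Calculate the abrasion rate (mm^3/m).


Rate = volume_loss / distance
= 168.5 / 61.4
= 2.744 mm^3/m

2.744 mm^3/m


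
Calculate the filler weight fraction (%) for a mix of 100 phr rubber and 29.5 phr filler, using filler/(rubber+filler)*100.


Filler % = filler / (rubber + filler) * 100
= 29.5 / (100 + 29.5) * 100
= 29.5 / 129.5 * 100
= 22.78%

22.78%


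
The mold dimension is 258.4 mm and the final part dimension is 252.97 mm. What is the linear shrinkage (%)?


Shrinkage = (mold - part) / mold * 100
= (258.4 - 252.97) / 258.4 * 100
= 5.43 / 258.4 * 100
= 2.1%

2.1%


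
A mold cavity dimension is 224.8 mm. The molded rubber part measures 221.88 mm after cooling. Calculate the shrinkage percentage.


Shrinkage = (mold - part) / mold * 100
= (224.8 - 221.88) / 224.8 * 100
= 2.92 / 224.8 * 100
= 1.3%

1.3%


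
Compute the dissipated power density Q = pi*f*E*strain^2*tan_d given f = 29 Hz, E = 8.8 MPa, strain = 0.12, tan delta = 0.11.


Q = pi * f * E * strain^2 * tan_d
= pi * 29 * 8.8 * 0.12^2 * 0.11
= pi * 29 * 8.8 * 0.0144 * 0.11
= 1.2699

Q = 1.2699


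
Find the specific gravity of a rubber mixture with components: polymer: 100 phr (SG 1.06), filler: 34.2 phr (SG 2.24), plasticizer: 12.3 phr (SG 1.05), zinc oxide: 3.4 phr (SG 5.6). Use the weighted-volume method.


Sum of weights = 149.9
Volume contributions:
  polymer: 100/1.06 = 94.3396
  filler: 34.2/2.24 = 15.2679
  plasticizer: 12.3/1.05 = 11.7143
  zinc oxide: 3.4/5.6 = 0.6071
Sum of volumes = 121.9289
SG = 149.9 / 121.9289 = 1.229

SG = 1.229


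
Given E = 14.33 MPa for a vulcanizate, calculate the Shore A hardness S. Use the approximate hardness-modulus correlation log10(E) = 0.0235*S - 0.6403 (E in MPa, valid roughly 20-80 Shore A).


log10(E) = 0.0235*S - 0.6403  =>  S = (log10(E) + 0.6403) / 0.0235
log10(14.33) = 1.156246
S = (1.156246 + 0.6403) / 0.0235 = 1.796546 / 0.0235
S = 76.4

Shore A = 76.4


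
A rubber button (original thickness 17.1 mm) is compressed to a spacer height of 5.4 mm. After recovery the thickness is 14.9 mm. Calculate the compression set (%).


CS = (t0 - recovered) / (t0 - ts) * 100
= (17.1 - 14.9) / (17.1 - 5.4) * 100
= 2.2 / 11.7 * 100
= 18.8%

18.8%


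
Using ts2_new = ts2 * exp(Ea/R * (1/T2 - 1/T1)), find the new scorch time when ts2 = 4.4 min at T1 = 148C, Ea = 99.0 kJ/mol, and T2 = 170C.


Convert temperatures: T1 = 148 + 273.15 = 421.15 K, T2 = 170 + 273.15 = 443.15 K
ts2_new = 4.4 * exp(99000 / 8.314 * (1/443.15 - 1/421.15))
1/T2 - 1/T1 = -1.1788e-04
ts2_new = 1.08 min

1.08 min


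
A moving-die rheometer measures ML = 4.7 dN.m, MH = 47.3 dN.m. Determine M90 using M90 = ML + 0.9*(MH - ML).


M90 = ML + 0.9 * (MH - ML)
M90 = 4.7 + 0.9 * (47.3 - 4.7)
M90 = 4.7 + 0.9 * 42.6
M90 = 43.04 dN.m

43.04 dN.m


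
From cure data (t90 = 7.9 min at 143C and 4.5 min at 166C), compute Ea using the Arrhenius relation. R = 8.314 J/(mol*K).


T1 = 416.15 K, T2 = 439.15 K
1/T1 - 1/T2 = 1.2585e-04
ln(t1/t2) = ln(7.9/4.5) = 0.5628
Ea = 8.314 * 0.5628 / 1.2585e-04 = 37178.1490 J/mol
Ea = 37.18 kJ/mol

37.18 kJ/mol


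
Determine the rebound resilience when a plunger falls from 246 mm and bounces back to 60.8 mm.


Resilience = h_rebound / h_drop * 100
= 60.8 / 246 * 100
= 24.7%

24.7%


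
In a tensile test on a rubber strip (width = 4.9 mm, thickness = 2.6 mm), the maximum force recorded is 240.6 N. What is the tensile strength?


Area = width * thickness = 4.9 * 2.6 = 12.74 mm^2
TS = force / area = 240.6 / 12.74 = 18.89 MPa

18.89 MPa


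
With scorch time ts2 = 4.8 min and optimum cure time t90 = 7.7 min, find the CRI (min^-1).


CRI = 100 / (t90 - ts2)
= 100 / (7.7 - 4.8)
= 100 / 2.9
= 34.48 min^-1

34.48 min^-1


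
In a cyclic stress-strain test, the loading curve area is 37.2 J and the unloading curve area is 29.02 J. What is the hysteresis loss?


Hysteresis loss = loading - unloading
= 37.2 - 29.02
= 8.18 J

8.18 J


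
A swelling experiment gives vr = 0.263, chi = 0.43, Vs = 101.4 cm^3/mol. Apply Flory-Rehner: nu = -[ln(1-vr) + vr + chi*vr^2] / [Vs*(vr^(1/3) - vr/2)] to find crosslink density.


ln(1 - vr) = ln(1 - 0.263) = -0.3052
Numerator = -((-0.3052) + 0.263 + 0.43 * 0.263^2) = 0.0124
Denominator = 101.4 * (0.263^(1/3) - 0.263/2) = 51.6325
nu = 0.0124 / 51.6325 = 2.4064e-04 mol/cm^3

2.4064e-04 mol/cm^3


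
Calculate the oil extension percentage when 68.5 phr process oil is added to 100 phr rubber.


Oil % = oil / (100 + oil) * 100
= 68.5 / (100 + 68.5) * 100
= 68.5 / 168.5 * 100
= 40.65%

40.65%


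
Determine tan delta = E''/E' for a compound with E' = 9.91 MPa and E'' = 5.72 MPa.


tan delta = E'' / E'
= 5.72 / 9.91
= 0.5772

tan delta = 0.5772


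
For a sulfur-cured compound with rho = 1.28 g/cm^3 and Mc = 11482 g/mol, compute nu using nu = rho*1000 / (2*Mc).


nu = rho * 1000 / (2 * Mc)
nu = 1.28 * 1000 / (2 * 11482)
nu = 1280.0 / 22964
nu = 0.0557 mol/L

0.0557 mol/L


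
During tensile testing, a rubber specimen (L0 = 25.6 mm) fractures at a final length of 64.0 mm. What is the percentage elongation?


Elongation = (Lf - L0) / L0 * 100
= (64.0 - 25.6) / 25.6 * 100
= 38.4 / 25.6 * 100
= 150.0%

150.0%


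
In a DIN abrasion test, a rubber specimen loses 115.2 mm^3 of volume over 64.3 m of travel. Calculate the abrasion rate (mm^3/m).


Rate = volume_loss / distance
= 115.2 / 64.3
= 1.792 mm^3/m

1.792 mm^3/m


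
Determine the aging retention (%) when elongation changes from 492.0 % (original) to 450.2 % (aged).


Retention = aged / original * 100
= 450.2 / 492.0 * 100
= 91.5%

91.5%


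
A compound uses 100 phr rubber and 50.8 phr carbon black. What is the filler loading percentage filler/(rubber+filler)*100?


Filler % = filler / (rubber + filler) * 100
= 50.8 / (100 + 50.8) * 100
= 50.8 / 150.8 * 100
= 33.69%

33.69%


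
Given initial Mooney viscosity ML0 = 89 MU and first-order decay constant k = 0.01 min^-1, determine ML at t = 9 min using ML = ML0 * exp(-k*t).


ML = ML0 * exp(-k * t)
ML = 89 * exp(-0.01 * 9)
ML = 89 * 0.9139
ML = 81.34 MU

81.34 MU


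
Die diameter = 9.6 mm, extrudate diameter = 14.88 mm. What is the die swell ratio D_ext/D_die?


Die swell ratio = D_extrudate / D_die
= 14.88 / 9.6
= 1.55

Die swell = 1.55


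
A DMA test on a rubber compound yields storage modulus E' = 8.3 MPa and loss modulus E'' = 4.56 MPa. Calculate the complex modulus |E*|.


|E*| = sqrt(E'^2 + E''^2)
= sqrt(8.3^2 + 4.56^2)
= sqrt(68.8900 + 20.7936)
= 9.47 MPa

9.47 MPa


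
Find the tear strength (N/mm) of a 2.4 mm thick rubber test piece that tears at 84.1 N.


Tear strength = force / thickness
= 84.1 / 2.4
= 35.04 N/mm

35.04 N/mm


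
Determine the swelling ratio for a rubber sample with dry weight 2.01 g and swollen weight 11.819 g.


Q = W_swollen / W_dry
Q = 11.819 / 2.01
Q = 5.88

Q = 5.88


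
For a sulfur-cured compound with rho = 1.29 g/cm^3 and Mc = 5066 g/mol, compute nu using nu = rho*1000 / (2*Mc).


nu = rho * 1000 / (2 * Mc)
nu = 1.29 * 1000 / (2 * 5066)
nu = 1290.0 / 10132
nu = 0.1273 mol/L

0.1273 mol/L


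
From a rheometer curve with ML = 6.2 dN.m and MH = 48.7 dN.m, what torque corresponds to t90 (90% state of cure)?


M90 = ML + 0.9 * (MH - ML)
M90 = 6.2 + 0.9 * (48.7 - 6.2)
M90 = 6.2 + 0.9 * 42.5
M90 = 44.45 dN.m

44.45 dN.m


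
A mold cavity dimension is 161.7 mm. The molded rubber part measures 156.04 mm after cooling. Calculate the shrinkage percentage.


Shrinkage = (mold - part) / mold * 100
= (161.7 - 156.04) / 161.7 * 100
= 5.66 / 161.7 * 100
= 3.5%

3.5%


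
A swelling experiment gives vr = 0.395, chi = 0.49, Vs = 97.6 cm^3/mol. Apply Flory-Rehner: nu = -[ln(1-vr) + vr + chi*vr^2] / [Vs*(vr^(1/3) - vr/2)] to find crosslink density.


ln(1 - vr) = ln(1 - 0.395) = -0.5025
Numerator = -((-0.5025) + 0.395 + 0.49 * 0.395^2) = 0.0311
Denominator = 97.6 * (0.395^(1/3) - 0.395/2) = 52.3354
nu = 0.0311 / 52.3354 = 5.9376e-04 mol/cm^3

5.9376e-04 mol/cm^3


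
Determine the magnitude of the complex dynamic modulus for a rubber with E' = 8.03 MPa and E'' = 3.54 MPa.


|E*| = sqrt(E'^2 + E''^2)
= sqrt(8.03^2 + 3.54^2)
= sqrt(64.4809 + 12.5316)
= 8.776 MPa

8.776 MPa


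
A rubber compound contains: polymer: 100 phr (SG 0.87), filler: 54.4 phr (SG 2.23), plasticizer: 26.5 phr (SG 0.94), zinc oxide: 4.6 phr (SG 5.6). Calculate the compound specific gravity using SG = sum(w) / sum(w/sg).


Sum of weights = 185.5
Volume contributions:
  polymer: 100/0.87 = 114.9425
  filler: 54.4/2.23 = 24.3946
  plasticizer: 26.5/0.94 = 28.1915
  zinc oxide: 4.6/5.6 = 0.8214
Sum of volumes = 168.3501
SG = 185.5 / 168.3501 = 1.102

SG = 1.102


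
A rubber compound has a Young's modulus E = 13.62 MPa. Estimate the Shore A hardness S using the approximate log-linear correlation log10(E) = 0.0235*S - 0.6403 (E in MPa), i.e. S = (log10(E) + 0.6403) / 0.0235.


log10(E) = 0.0235*S - 0.6403  =>  S = (log10(E) + 0.6403) / 0.0235
log10(13.62) = 1.134177
S = (1.134177 + 0.6403) / 0.0235 = 1.774477 / 0.0235
S = 75.5

Shore A = 75.5


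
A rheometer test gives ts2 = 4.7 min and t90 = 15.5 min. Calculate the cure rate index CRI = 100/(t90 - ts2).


CRI = 100 / (t90 - ts2)
= 100 / (15.5 - 4.7)
= 100 / 10.8
= 9.26 min^-1

9.26 min^-1


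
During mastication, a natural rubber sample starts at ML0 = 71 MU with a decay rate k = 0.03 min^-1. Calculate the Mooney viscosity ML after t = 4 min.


ML = ML0 * exp(-k * t)
ML = 71 * exp(-0.03 * 4)
ML = 71 * 0.8869
ML = 62.97 MU

62.97 MU


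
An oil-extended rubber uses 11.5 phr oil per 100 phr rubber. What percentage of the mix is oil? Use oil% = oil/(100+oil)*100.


Oil % = oil / (100 + oil) * 100
= 11.5 / (100 + 11.5) * 100
= 11.5 / 111.5 * 100
= 10.31%

10.31%


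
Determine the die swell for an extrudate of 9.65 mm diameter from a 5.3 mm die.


Die swell ratio = D_extrudate / D_die
= 9.65 / 5.3
= 1.821

Die swell = 1.821


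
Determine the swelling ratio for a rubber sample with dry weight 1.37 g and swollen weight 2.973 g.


Q = W_swollen / W_dry
Q = 2.973 / 1.37
Q = 2.17

Q = 2.17


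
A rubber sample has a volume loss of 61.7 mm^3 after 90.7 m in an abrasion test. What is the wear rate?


Rate = volume_loss / distance
= 61.7 / 90.7
= 0.68 mm^3/m

0.68 mm^3/m


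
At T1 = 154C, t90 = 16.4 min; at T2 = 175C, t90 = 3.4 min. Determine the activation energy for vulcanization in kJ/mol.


T1 = 427.15 K, T2 = 448.15 K
1/T1 - 1/T2 = 1.0970e-04
ln(t1/t2) = ln(16.4/3.4) = 1.5735
Ea = 8.314 * 1.5735 / 1.0970e-04 = 119251.2427 J/mol
Ea = 119.25 kJ/mol

119.25 kJ/mol


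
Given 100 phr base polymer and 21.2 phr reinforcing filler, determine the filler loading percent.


Filler % = filler / (rubber + filler) * 100
= 21.2 / (100 + 21.2) * 100
= 21.2 / 121.2 * 100
= 17.49%

17.49%


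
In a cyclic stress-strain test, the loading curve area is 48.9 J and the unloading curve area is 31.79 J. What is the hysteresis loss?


Hysteresis loss = loading - unloading
= 48.9 - 31.79
= 17.11 J

17.11 J


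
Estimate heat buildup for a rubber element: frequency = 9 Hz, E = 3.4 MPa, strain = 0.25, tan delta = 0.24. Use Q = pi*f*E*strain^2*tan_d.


Q = pi * f * E * strain^2 * tan_d
= pi * 9 * 3.4 * 0.25^2 * 0.24
= pi * 9 * 3.4 * 0.0625 * 0.24
= 1.4420

Q = 1.4420


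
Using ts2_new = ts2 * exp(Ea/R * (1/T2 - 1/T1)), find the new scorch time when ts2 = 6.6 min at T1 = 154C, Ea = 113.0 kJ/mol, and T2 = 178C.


Convert temperatures: T1 = 154 + 273.15 = 427.15 K, T2 = 178 + 273.15 = 451.15 K
ts2_new = 6.6 * exp(113000 / 8.314 * (1/451.15 - 1/427.15))
1/T2 - 1/T1 = -1.2454e-04
ts2_new = 1.21 min

1.21 min


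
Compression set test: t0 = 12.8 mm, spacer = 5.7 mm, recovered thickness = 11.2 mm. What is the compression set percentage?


CS = (t0 - recovered) / (t0 - ts) * 100
= (12.8 - 11.2) / (12.8 - 5.7) * 100
= 1.6 / 7.1 * 100
= 22.5%

22.5%


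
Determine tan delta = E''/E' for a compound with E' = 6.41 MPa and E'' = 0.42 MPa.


tan delta = E'' / E'
= 0.42 / 6.41
= 0.0655

tan delta = 0.0655


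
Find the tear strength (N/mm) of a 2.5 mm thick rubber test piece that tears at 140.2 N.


Tear strength = force / thickness
= 140.2 / 2.5
= 56.08 N/mm

56.08 N/mm


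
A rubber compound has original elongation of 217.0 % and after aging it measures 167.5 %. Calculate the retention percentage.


Retention = aged / original * 100
= 167.5 / 217.0 * 100
= 77.2%

77.2%


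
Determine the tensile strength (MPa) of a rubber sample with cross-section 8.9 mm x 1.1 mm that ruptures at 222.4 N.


Area = width * thickness = 8.9 * 1.1 = 9.79 mm^2
TS = force / area = 222.4 / 9.79 = 22.72 MPa

22.72 MPa


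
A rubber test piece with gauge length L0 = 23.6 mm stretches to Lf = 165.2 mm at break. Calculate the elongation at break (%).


Elongation = (Lf - L0) / L0 * 100
= (165.2 - 23.6) / 23.6 * 100
= 141.6 / 23.6 * 100
= 600.0%

600.0%


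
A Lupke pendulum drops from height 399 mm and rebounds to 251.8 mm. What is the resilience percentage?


Resilience = h_rebound / h_drop * 100
= 251.8 / 399 * 100
= 63.1%

63.1%


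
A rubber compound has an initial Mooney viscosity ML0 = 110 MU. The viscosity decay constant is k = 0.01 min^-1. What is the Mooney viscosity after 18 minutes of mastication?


ML = ML0 * exp(-k * t)
ML = 110 * exp(-0.01 * 18)
ML = 110 * 0.8353
ML = 91.88 MU

91.88 MU


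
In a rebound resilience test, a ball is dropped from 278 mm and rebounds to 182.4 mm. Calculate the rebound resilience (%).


Resilience = h_rebound / h_drop * 100
= 182.4 / 278 * 100
= 65.6%

65.6%


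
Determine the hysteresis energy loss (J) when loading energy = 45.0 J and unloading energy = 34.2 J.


Hysteresis loss = loading - unloading
= 45.0 - 34.2
= 10.8 J

10.8 J


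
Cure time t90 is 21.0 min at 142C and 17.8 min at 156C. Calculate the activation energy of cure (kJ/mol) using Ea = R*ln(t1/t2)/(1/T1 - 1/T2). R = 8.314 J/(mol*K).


T1 = 415.15 K, T2 = 429.15 K
1/T1 - 1/T2 = 7.8580e-05
ln(t1/t2) = ln(21.0/17.8) = 0.1653
Ea = 8.314 * 0.1653 / 7.8580e-05 = 17491.6991 J/mol
Ea = 17.49 kJ/mol

17.49 kJ/mol


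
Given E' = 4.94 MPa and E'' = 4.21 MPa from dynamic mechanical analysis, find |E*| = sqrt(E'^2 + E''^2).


|E*| = sqrt(E'^2 + E''^2)
= sqrt(4.94^2 + 4.21^2)
= sqrt(24.4036 + 17.7241)
= 6.491 MPa

6.491 MPa


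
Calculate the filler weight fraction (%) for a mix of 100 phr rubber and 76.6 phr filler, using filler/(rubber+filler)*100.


Filler % = filler / (rubber + filler) * 100
= 76.6 / (100 + 76.6) * 100
= 76.6 / 176.6 * 100
= 43.37%

43.37%


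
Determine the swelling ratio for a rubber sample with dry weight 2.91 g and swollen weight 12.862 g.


Q = W_swollen / W_dry
Q = 12.862 / 2.91
Q = 4.42

Q = 4.42


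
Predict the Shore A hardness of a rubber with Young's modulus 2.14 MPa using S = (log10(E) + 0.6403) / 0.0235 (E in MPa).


log10(E) = 0.0235*S - 0.6403  =>  S = (log10(E) + 0.6403) / 0.0235
log10(2.14) = 0.330414
S = (0.330414 + 0.6403) / 0.0235 = 0.970714 / 0.0235
S = 41.3

Shore A = 41.3


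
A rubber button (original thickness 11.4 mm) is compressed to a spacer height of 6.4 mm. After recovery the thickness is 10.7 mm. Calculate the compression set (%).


CS = (t0 - recovered) / (t0 - ts) * 100
= (11.4 - 10.7) / (11.4 - 6.4) * 100
= 0.7 / 5.0 * 100
= 14.0%

14.0%


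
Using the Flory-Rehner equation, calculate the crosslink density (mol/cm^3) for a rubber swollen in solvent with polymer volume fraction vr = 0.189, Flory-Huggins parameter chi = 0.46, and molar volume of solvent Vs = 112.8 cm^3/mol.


ln(1 - vr) = ln(1 - 0.189) = -0.2095
Numerator = -((-0.2095) + 0.189 + 0.46 * 0.189^2) = 0.0041
Denominator = 112.8 * (0.189^(1/3) - 0.189/2) = 54.0740
nu = 0.0041 / 54.0740 = 7.5000e-05 mol/cm^3

7.5000e-05 mol/cm^3


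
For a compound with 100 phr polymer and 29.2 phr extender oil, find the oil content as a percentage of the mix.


Oil % = oil / (100 + oil) * 100
= 29.2 / (100 + 29.2) * 100
= 29.2 / 129.2 * 100
= 22.6%

22.6%


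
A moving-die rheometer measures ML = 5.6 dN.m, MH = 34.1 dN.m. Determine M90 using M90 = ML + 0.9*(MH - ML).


M90 = ML + 0.9 * (MH - ML)
M90 = 5.6 + 0.9 * (34.1 - 5.6)
M90 = 5.6 + 0.9 * 28.5
M90 = 31.25 dN.m

31.25 dN.m


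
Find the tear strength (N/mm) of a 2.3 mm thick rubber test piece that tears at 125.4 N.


Tear strength = force / thickness
= 125.4 / 2.3
= 54.52 N/mm

54.52 N/mm


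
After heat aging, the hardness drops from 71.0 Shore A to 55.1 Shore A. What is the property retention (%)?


Retention = aged / original * 100
= 55.1 / 71.0 * 100
= 77.6%

77.6%


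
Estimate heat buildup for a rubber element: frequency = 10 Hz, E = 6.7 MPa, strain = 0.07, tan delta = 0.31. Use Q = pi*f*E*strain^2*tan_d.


Q = pi * f * E * strain^2 * tan_d
= pi * 10 * 6.7 * 0.07^2 * 0.31
= pi * 10 * 6.7 * 0.0049 * 0.31
= 0.3197

Q = 0.3197


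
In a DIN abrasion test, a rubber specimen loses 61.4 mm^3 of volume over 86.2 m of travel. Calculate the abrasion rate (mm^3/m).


Rate = volume_loss / distance
= 61.4 / 86.2
= 0.712 mm^3/m

0.712 mm^3/m


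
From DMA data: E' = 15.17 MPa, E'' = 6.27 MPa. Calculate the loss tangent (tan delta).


tan delta = E'' / E'
= 6.27 / 15.17
= 0.4133

tan delta = 0.4133


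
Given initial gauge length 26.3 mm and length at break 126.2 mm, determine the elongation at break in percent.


Elongation = (Lf - L0) / L0 * 100
= (126.2 - 26.3) / 26.3 * 100
= 99.9 / 26.3 * 100
= 379.8%

379.8%


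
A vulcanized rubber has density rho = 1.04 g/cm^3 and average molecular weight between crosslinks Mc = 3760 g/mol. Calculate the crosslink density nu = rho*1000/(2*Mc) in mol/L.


nu = rho * 1000 / (2 * Mc)
nu = 1.04 * 1000 / (2 * 3760)
nu = 1040.0 / 7520
nu = 0.1383 mol/L

0.1383 mol/L


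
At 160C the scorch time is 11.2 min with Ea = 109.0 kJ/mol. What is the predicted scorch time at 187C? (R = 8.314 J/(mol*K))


Convert temperatures: T1 = 160 + 273.15 = 433.15 K, T2 = 187 + 273.15 = 460.15 K
ts2_new = 11.2 * exp(109000 / 8.314 * (1/460.15 - 1/433.15))
1/T2 - 1/T1 = -1.3546e-04
ts2_new = 1.9 min

1.9 min


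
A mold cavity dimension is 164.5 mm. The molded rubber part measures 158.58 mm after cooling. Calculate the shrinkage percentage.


Shrinkage = (mold - part) / mold * 100
= (164.5 - 158.58) / 164.5 * 100
= 5.92 / 164.5 * 100
= 3.6%

3.6%


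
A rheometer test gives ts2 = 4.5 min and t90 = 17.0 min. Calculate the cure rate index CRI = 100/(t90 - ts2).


CRI = 100 / (t90 - ts2)
= 100 / (17.0 - 4.5)
= 100 / 12.5
= 8.0 min^-1

8.0 min^-1


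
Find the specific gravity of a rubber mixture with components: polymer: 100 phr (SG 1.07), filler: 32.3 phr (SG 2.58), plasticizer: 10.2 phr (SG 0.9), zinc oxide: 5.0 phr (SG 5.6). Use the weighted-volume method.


Sum of weights = 147.5
Volume contributions:
  polymer: 100/1.07 = 93.4579
  filler: 32.3/2.58 = 12.5194
  plasticizer: 10.2/0.9 = 11.3333
  zinc oxide: 5.0/5.6 = 0.8929
Sum of volumes = 118.2035
SG = 147.5 / 118.2035 = 1.248

SG = 1.248


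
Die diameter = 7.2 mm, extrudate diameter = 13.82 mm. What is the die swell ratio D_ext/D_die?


Die swell ratio = D_extrudate / D_die
= 13.82 / 7.2
= 1.919

Die swell = 1.919


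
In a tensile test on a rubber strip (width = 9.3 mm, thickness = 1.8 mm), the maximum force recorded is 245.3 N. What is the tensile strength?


Area = width * thickness = 9.3 * 1.8 = 16.74 mm^2
TS = force / area = 245.3 / 16.74 = 14.65 MPa

14.65 MPa


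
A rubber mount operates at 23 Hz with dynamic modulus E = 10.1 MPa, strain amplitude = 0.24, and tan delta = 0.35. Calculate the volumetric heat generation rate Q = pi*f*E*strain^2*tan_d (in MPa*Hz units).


Q = pi * f * E * strain^2 * tan_d
= pi * 23 * 10.1 * 0.24^2 * 0.35
= pi * 23 * 10.1 * 0.0576 * 0.35
= 14.7126

Q = 14.7126


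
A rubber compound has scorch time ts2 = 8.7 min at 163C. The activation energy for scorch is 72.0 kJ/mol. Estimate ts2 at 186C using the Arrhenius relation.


Convert temperatures: T1 = 163 + 273.15 = 436.15 K, T2 = 186 + 273.15 = 459.15 K
ts2_new = 8.7 * exp(72000 / 8.314 * (1/459.15 - 1/436.15))
1/T2 - 1/T1 = -1.1485e-04
ts2_new = 3.22 min

3.22 min


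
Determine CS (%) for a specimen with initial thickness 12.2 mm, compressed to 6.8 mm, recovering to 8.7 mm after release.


CS = (t0 - recovered) / (t0 - ts) * 100
= (12.2 - 8.7) / (12.2 - 6.8) * 100
= 3.5 / 5.4 * 100
= 64.8%

64.8%


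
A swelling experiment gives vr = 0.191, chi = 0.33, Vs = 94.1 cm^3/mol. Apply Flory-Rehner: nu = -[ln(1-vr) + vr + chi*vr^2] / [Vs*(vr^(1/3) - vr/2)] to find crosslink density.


ln(1 - vr) = ln(1 - 0.191) = -0.2120
Numerator = -((-0.2120) + 0.191 + 0.33 * 0.191^2) = 0.0089
Denominator = 94.1 * (0.191^(1/3) - 0.191/2) = 45.2053
nu = 0.0089 / 45.2053 = 1.9727e-04 mol/cm^3

1.9727e-04 mol/cm^3


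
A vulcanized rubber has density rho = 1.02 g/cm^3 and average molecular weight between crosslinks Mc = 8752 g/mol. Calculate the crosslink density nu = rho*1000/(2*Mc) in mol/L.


nu = rho * 1000 / (2 * Mc)
nu = 1.02 * 1000 / (2 * 8752)
nu = 1020.0 / 17504
nu = 0.0583 mol/L

0.0583 mol/L


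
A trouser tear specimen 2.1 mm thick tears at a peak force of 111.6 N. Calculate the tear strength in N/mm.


Tear strength = force / thickness
= 111.6 / 2.1
= 53.14 N/mm

53.14 N/mm


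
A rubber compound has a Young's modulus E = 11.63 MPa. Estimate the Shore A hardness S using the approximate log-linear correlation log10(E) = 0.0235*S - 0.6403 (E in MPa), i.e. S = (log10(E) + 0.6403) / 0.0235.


log10(E) = 0.0235*S - 0.6403  =>  S = (log10(E) + 0.6403) / 0.0235
log10(11.63) = 1.065580
S = (1.065580 + 0.6403) / 0.0235 = 1.705880 / 0.0235
S = 72.6

Shore A = 72.6


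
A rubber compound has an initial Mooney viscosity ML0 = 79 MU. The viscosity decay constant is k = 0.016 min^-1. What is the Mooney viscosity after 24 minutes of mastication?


ML = ML0 * exp(-k * t)
ML = 79 * exp(-0.016 * 24)
ML = 79 * 0.6811
ML = 53.81 MU

53.81 MU


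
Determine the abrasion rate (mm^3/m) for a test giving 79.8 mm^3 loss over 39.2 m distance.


Rate = volume_loss / distance
= 79.8 / 39.2
= 2.036 mm^3/m

2.036 mm^3/m


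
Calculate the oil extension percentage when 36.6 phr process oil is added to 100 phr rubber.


Oil % = oil / (100 + oil) * 100
= 36.6 / (100 + 36.6) * 100
= 36.6 / 136.6 * 100
= 26.79%

26.79%


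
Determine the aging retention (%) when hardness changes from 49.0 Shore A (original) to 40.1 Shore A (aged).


Retention = aged / original * 100
= 40.1 / 49.0 * 100
= 81.8%

81.8%


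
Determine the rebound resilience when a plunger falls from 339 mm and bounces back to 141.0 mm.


Resilience = h_rebound / h_drop * 100
= 141.0 / 339 * 100
= 41.6%

41.6%


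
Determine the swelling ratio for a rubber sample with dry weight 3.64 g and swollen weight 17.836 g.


Q = W_swollen / W_dry
Q = 17.836 / 3.64
Q = 4.9

Q = 4.9


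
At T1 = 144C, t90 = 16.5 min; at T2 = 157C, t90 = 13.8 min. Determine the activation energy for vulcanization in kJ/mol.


T1 = 417.15 K, T2 = 430.15 K
1/T1 - 1/T2 = 7.2449e-05
ln(t1/t2) = ln(16.5/13.8) = 0.1787
Ea = 8.314 * 0.1787 / 7.2449e-05 = 20506.1174 J/mol
Ea = 20.51 kJ/mol

20.51 kJ/mol


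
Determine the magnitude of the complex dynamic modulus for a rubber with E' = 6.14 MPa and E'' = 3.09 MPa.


|E*| = sqrt(E'^2 + E''^2)
= sqrt(6.14^2 + 3.09^2)
= sqrt(37.6996 + 9.5481)
= 6.874 MPa

6.874 MPa


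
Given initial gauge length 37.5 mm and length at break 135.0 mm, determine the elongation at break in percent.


Elongation = (Lf - L0) / L0 * 100
= (135.0 - 37.5) / 37.5 * 100
= 97.5 / 37.5 * 100
= 260.0%

260.0%
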